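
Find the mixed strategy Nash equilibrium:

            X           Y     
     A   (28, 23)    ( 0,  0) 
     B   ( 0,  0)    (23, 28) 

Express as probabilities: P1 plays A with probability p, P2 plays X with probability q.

p = 0.549, q = 0.451

Work:
Find probabilities that make opponent indifferent:
P2 chooses q to make P1 indifferent between A and B
P1 chooses p to make P2 indifferent between X and Y
Mixed NE: P1 plays (A: 0.549, B: 0.451), P2 plays (X: 0.451, Y: 0.549)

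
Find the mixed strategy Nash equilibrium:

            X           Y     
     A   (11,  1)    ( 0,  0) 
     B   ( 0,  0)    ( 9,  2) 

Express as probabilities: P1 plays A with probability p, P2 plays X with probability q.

p = 0.6667, q = 0.45

Work:
Find probabilities that make opponent indifferent:
P2 chooses q to make P1 indifferent between A and B
P1 chooses p to make P2 indifferent between X and Y
Mixed NE: P1 plays (A: 0.6667, B: 0.3333), P2 plays (X: 0.45, Y: 0.55)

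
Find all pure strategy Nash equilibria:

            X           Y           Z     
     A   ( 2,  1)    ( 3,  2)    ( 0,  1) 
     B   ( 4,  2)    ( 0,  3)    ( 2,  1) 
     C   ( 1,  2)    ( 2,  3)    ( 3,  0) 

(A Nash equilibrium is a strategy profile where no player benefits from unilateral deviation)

Nash equilibrium: (A, Y)

Work:
Best responses:
  P1 vs X: payoffs [2, 4, 1] → best response B (payoff 4)
  P1 vs Y: payoffs [3, 0, 2] → best response A (payoff 3)
  P1 vs Z: payoffs [0, 2, 3] → best response C (payoff 3)
  P2 vs A: payoffs [1, 2, 1] → best response Y (payoff 2)
  P2 vs B: payoffs [2, 3, 1] → best response Y (payoff 3)
  P2 vs C: payoffs [2, 3, 0] → best response Y (payoff 3)
Mutual best responses: (A,Y) → Nash equilibria.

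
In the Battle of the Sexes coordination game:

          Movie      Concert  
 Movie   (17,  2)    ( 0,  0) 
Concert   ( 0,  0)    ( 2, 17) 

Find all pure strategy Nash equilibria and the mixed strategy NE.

Pure NE: (Movie, Movie) and (Concert, Concert); Mixed NE: p = 0.8947, q = 0.1053

Work:
Check pure NE:
(Movie, Movie): (17, 2) - no unilateral deviation beneficial
(Concert, Concert): (2, 17) - no unilateral deviation beneficial
Mixed NE: P1 plays Movie with p = 0.8947, P2 plays Movie with q = 0.1053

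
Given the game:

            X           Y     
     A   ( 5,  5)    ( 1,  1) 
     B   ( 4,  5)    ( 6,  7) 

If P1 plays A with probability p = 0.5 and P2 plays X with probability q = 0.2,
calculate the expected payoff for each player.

E[P1] = 3.7, E[P2] = 4.2

Work:
E[P1] = p·q·π₁(A,X) + p·(1-q)·π₁(A,Y) + (1-p)·q·π₁(B,X) + (1-p)·(1-q)·π₁(B,Y)
= 0.5·0.2·5 + 0.5·0.8·1 + 0.5·0.2·4 + 0.5·0.8·6
= 3.7

E[P2] = 4.2 (similar calculation)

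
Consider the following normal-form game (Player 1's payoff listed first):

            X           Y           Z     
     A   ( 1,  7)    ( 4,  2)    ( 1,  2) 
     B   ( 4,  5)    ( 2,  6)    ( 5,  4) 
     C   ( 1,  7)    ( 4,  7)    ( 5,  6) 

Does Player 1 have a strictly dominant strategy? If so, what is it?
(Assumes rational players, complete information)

No strictly dominant strategy exists for Player 1

Work:
A strategy strictly dominates another if it gives a strictly higher payoff against every opponent action. Compare each pair of P1's strategies column-by-column:
  A vs B: [1 vs 4, 4 vs 2, 1 vs 5] → A does not strictly dominate B (column X: 1 ≤ 4)
  A vs C: [1 vs 1, 4 vs 4, 1 vs 5] → A does not strictly dominate C (column X: 1 ≤ 1)
  B vs A: [4 vs 1, 2 vs 4, 5 vs 1] → B does not strictly dominate A (column Y: 2 ≤ 4)
  B vs C: [4 vs 1, 2 vs 4, 5 vs 5] → B does not strictly dominate C (column Y: 2 ≤ 4)
  C vs A: [1 vs 1, 4 vs 4, 5 vs 1] → C does not strictly dominate A (column X: 1 ≤ 1)
  C vs B: [1 vs 4, 4 vs 2, 5 vs 5] → C does not strictly dominate B (column X: 1 ≤ 4)
No single strategy strictly dominates all others → no strictly dominant strategy.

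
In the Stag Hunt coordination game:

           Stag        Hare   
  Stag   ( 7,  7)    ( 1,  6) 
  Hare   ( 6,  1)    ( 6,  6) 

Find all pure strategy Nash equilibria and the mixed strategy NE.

Pure NE: (Stag, Stag) and (Hare, Hare); Mixed NE: p = 0.8333, q = 0.8333

Work:
Check pure NE:
(Stag, Stag): (7, 7) - no unilateral deviation beneficial
(Hare, Hare): (6, 6) - no unilateral deviation beneficial
Mixed NE: P1 plays Stag with p = 0.8333, P2 plays Stag with q = 0.8333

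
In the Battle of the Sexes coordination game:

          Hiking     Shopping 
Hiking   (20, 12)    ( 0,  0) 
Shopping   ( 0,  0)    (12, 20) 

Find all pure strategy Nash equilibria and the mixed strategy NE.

Pure NE: (Hiking, Hiking) and (Shopping, Shopping); Mixed NE: p = 0.625, q = 0.375

Work:
Check pure NE:
(Hiking, Hiking): (20, 12) - no unilateral deviation beneficial
(Shopping, Shopping): (12, 20) - no unilateral deviation beneficial
Mixed NE: P1 plays Hiking with p = 0.625, P2 plays Hiking with q = 0.375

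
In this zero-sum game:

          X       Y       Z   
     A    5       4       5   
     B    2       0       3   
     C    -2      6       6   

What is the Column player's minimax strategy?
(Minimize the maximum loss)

Column should play X, value = 5

Work:
Column player minimizes Row's maximum payoff:
Column X: max payoff to Row = 5
Column Y: max payoff to Row = 6
Column Z: max payoff to Row = 6
Minimum is 5, achieved by column X.
Minimax strategy: X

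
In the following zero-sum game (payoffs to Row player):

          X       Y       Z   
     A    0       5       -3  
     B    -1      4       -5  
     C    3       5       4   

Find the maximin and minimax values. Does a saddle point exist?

Maximin = 3, Minimax = 3, Saddle: True

Work:
Row minimums: [-3, -5, 3] → maximin = 3
Column maximums: [3, 5, 4] → minimax = 3
Saddle point exists! Game value = 3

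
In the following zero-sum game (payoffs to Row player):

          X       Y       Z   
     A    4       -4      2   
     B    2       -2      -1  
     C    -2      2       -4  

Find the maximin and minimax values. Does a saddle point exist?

Maximin = -2, Minimax = 2, Saddle: False

Work:
Row minimums: [-4, -2, -4] → maximin = -2
Column maximums: [4, 2, 2] → minimax = 2
No saddle point (maximin ≠ minimax). Mixed strategy needed.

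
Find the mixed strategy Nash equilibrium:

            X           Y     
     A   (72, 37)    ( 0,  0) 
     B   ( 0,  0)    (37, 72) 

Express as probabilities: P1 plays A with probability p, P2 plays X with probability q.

p = 0.6606, q = 0.3394

Work:
Find probabilities that make opponent indifferent:
P2 chooses q to make P1 indifferent between A and B
P1 chooses p to make P2 indifferent between X and Y
Mixed NE: P1 plays (A: 0.6606, B: 0.3394), P2 plays (X: 0.3394, Y: 0.6606)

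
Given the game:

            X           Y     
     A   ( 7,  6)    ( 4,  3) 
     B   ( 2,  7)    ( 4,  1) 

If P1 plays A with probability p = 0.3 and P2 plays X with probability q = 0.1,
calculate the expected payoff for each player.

E[P1] = 3.95, E[P2] = 2.11

Work:
E[P1] = p·q·π₁(A,X) + p·(1-q)·π₁(A,Y) + (1-p)·q·π₁(B,X) + (1-p)·(1-q)·π₁(B,Y)
= 0.3·0.1·7 + 0.3·0.9·4 + 0.7·0.1·2 + 0.7·0.9·4
= 3.95

E[P2] = 2.11 (similar calculation)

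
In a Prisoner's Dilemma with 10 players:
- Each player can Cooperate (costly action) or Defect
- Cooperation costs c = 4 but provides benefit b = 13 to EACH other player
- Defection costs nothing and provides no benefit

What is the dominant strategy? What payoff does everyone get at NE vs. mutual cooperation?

Dominant: Defect; NE payoff = 0; Coop payoff = 113

Work:
Defect dominates (saves cost c = 4, benefit to others is external)
NE: All defect → everyone gets 0
If all cooperate: each receives (9)×13 - 4 = 113
Social dilemma: 113 > 0 but NE gives 0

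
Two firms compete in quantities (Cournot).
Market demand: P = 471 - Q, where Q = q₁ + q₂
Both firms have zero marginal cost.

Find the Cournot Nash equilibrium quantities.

q₁* = q₂* = 157.0; P* = 157.0

Work:
Profit: π_i = P·q_i = (a - q_i - q_j)·q_i
FOC: ∂π_i/∂q_i = a - 2q_i - q_j = 0
Reaction function: q_i = (471 - q_j)/2
Symmetry: q* = 471/3 = 157.0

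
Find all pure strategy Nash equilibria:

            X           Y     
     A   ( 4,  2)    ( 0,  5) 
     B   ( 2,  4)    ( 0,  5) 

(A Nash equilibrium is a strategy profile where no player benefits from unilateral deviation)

Nash equilibrium: (A, Y), (B, Y)

Work:
Best responses:
  P1 vs X: payoffs [4, 2] → best response A (payoff 4)
  P1 vs Y: payoffs [0, 0] → best response A/B (payoff 0)
  P2 vs A: payoffs [2, 5] → best response Y (payoff 5)
  P2 vs B: payoffs [4, 5] → best response Y (payoff 5)
Mutual best responses: (A,Y), (B,Y) → Nash equilibria.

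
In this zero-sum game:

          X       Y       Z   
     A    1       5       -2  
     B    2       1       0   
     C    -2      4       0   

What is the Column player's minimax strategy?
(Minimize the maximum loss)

Column should play Z, value = 0

Work:
Column player minimizes Row's maximum payoff:
Column X: max payoff to Row = 2
Column Y: max payoff to Row = 5
Column Z: max payoff to Row = 0
Minimum is 0, achieved by column Z.
Minimax strategy: Z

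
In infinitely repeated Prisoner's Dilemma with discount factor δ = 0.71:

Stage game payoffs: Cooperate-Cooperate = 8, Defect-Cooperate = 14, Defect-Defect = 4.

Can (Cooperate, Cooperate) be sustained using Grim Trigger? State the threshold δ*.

δ* = 0.6; since δ = 0.71 ≥ 0.6, cooperation can be sustained

Work:
For Grim Trigger:
Cooperate forever: 8/(1-δ)
Defect then punished: 14 + 4·δ/(1-δ)
Need: 8/(1-δ) ≥ 14 + 4·δ/(1-δ)
Solving: δ ≥ (T-R)/(T-P) = (14-8)/(14-4) = 0.6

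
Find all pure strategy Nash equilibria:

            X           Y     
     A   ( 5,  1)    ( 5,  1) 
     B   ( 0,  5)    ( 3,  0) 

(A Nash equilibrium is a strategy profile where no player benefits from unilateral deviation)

Nash equilibrium: (A, X), (A, Y)

Work:
Best responses:
  P1 vs X: payoffs [5, 0] → best response A (payoff 5)
  P1 vs Y: payoffs [5, 3] → best response A (payoff 5)
  P2 vs A: payoffs [1, 1] → best response X/Y (payoff 1)
  P2 vs B: payoffs [5, 0] → best response X (payoff 5)
Mutual best responses: (A,X), (A,Y) → Nash equilibria.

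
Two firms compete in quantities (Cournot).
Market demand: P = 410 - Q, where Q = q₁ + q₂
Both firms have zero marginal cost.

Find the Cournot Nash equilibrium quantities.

q₁* = q₂* = 136.67; P* = 136.67

Work:
Profit: π_i = P·q_i = (a - q_i - q_j)·q_i
FOC: ∂π_i/∂q_i = a - 2q_i - q_j = 0
Reaction function: q_i = (410 - q_j)/2
Symmetry: q* = 410/3 = 136.67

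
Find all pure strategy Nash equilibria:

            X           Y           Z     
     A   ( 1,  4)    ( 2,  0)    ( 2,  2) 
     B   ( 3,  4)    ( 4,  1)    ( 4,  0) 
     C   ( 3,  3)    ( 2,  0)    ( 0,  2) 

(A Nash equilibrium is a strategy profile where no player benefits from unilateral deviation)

Nash equilibrium: (B, X), (C, X)

Work:
Best responses:
  P1 vs X: payoffs [1, 3, 3] → best response B/C (payoff 3)
  P1 vs Y: payoffs [2, 4, 2] → best response B (payoff 4)
  P1 vs Z: payoffs [2, 4, 0] → best response B (payoff 4)
  P2 vs A: payoffs [4, 0, 2] → best response X (payoff 4)
  P2 vs B: payoffs [4, 1, 0] → best response X (payoff 4)
  P2 vs C: payoffs [3, 0, 2] → best response X (payoff 3)
Mutual best responses: (B,X), (C,X) → Nash equilibria.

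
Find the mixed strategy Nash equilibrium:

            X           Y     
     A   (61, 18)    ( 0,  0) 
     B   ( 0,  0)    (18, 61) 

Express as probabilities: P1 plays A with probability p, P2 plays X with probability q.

p = 0.7722, q = 0.2278

Work:
Find probabilities that make opponent indifferent:
P2 chooses q to make P1 indifferent between A and B
P1 chooses p to make P2 indifferent between X and Y
Mixed NE: P1 plays (A: 0.7722, B: 0.2278), P2 plays (X: 0.2278, Y: 0.7722)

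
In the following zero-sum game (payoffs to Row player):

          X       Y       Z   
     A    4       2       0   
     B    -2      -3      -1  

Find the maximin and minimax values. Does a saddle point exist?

Maximin = 0, Minimax = 0, Saddle: True

Work:
Row minimums: [0, -3] → maximin = 0
Column maximums: [4, 2, 0] → minimax = 0
Saddle point exists! Game value = 0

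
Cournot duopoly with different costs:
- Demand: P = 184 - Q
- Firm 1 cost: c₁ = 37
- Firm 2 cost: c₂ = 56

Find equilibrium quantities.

q₁* = 55.33, q₂* = 36.33

Work:
Reaction: q₁ = (184 - 37 - q₂)/2
Reaction: q₂ = (184 - 56 - q₁)/2
Solve simultaneously:
q₁* = (184 - 2×37 + 56)/3 = 55.33
q₂* = (184 - 2×56 + 37)/3 = 36.33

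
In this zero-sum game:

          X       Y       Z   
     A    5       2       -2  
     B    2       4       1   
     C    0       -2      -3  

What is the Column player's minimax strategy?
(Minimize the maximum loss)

Column should play Z, value = 1

Work:
Column player minimizes Row's maximum payoff:
Column X: max payoff to Row = 5
Column Y: max payoff to Row = 4
Column Z: max payoff to Row = 1
Minimum is 1, achieved by column Z.
Minimax strategy: Z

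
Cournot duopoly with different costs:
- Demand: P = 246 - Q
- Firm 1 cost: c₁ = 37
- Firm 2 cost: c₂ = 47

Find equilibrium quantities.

q₁* = 73.0, q₂* = 63.0

Work:
Reaction: q₁ = (246 - 37 - q₂)/2
Reaction: q₂ = (246 - 47 - q₁)/2
Solve simultaneously:
q₁* = (246 - 2×37 + 47)/3 = 73.0
q₂* = (246 - 2×47 + 37)/3 = 63.0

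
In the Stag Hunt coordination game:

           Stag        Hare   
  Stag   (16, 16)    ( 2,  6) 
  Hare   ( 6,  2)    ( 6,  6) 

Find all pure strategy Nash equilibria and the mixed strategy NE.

Pure NE: (Stag, Stag) and (Hare, Hare); Mixed NE: p = 0.2857, q = 0.2857

Work:
Check pure NE:
(Stag, Stag): (16, 16) - no unilateral deviation beneficial
(Hare, Hare): (6, 6) - no unilateral deviation beneficial
Mixed NE: P1 plays Stag with p = 0.2857, P2 plays Stag with q = 0.2857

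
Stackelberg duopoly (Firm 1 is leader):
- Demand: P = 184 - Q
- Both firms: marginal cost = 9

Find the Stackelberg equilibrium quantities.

q₁* (leader) = 87.5, q₂* (follower) = 43.75

Work:
Follower's reaction: q₂ = (a - c - q₁)/2
Leader substitutes: π₁ = q₁·(a - q₁ - (a-c-q₁)/2 - c)
FOC: q₁* = (184 - 9)/2 = 87.50
Then: q₂* = (184 - 9 - 87.5)/2 = 43.75
Leader has first-mover advantage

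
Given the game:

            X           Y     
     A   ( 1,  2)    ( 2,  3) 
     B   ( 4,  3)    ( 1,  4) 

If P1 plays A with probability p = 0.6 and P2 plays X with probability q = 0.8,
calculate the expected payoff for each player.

E[P1] = 2.08, E[P2] = 2.6

Work:
E[P1] = p·q·π₁(A,X) + p·(1-q)·π₁(A,Y) + (1-p)·q·π₁(B,X) + (1-p)·(1-q)·π₁(B,Y)
= 0.6·0.8·1 + 0.6·0.2·2 + 0.4·0.8·4 + 0.4·0.2·1
= 2.08

E[P2] = 2.6 (similar calculation)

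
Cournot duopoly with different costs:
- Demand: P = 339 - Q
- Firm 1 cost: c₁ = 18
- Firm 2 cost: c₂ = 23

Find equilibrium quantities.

q₁* = 108.67, q₂* = 103.67

Work:
Reaction: q₁ = (339 - 18 - q₂)/2
Reaction: q₂ = (339 - 23 - q₁)/2
Solve simultaneously:
q₁* = (339 - 2×18 + 23)/3 = 108.67
q₂* = (339 - 2×23 + 18)/3 = 103.67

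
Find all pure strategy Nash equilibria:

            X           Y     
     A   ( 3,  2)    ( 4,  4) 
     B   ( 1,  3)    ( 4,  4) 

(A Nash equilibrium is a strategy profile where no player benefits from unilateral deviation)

Nash equilibrium: (A, Y), (B, Y)

Work:
Best responses:
  P1 vs X: payoffs [3, 1] → best response A (payoff 3)
  P1 vs Y: payoffs [4, 4] → best response A/B (payoff 4)
  P2 vs A: payoffs [2, 4] → best response Y (payoff 4)
  P2 vs B: payoffs [3, 4] → best response Y (payoff 4)
Mutual best responses: (A,Y), (B,Y) → Nash equilibria.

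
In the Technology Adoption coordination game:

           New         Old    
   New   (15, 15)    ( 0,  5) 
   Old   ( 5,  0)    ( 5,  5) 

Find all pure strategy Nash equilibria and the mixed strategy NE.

Pure NE: (New, New) and (Old, Old); Mixed NE: p = 0.3333, q = 0.3333

Work:
Check pure NE:
(New, New): (15, 15) - no unilateral deviation beneficial
(Old, Old): (5, 5) - no unilateral deviation beneficial
Mixed NE: P1 plays New with p = 0.3333, P2 plays New with q = 0.3333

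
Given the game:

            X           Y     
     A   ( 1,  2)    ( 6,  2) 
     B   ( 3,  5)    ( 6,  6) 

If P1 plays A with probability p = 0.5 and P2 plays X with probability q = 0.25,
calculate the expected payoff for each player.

E[P1] = 5.0, E[P2] = 3.875

Work:
E[P1] = p·q·π₁(A,X) + p·(1-q)·π₁(A,Y) + (1-p)·q·π₁(B,X) + (1-p)·(1-q)·π₁(B,Y)
= 0.5·0.25·1 + 0.5·0.75·6 + 0.5·0.25·3 + 0.5·0.75·6
= 5.0

E[P2] = 3.875 (similar calculation)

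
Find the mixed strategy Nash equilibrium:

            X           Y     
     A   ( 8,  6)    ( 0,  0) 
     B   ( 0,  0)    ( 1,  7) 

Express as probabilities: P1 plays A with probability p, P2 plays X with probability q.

p = 0.5385, q = 0.1111

Work:
Find probabilities that make opponent indifferent:
P2 chooses q to make P1 indifferent between A and B
P1 chooses p to make P2 indifferent between X and Y
Mixed NE: P1 plays (A: 0.5385, B: 0.4615), P2 plays (X: 0.1111, Y: 0.8889)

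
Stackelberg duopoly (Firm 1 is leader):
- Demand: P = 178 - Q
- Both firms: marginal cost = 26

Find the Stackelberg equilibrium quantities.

q₁* (leader) = 76.0, q₂* (follower) = 38.0

Work:
Follower's reaction: q₂ = (a - c - q₁)/2
Leader substitutes: π₁ = q₁·(a - q₁ - (a-c-q₁)/2 - c)
FOC: q₁* = (178 - 26)/2 = 76.00
Then: q₂* = (178 - 26 - 76.0)/2 = 38.00
Leader has first-mover advantage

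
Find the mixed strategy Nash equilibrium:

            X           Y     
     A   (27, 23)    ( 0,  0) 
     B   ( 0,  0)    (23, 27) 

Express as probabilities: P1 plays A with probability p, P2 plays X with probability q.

p = 0.54, q = 0.46

Work:
Find probabilities that make opponent indifferent:
P2 chooses q to make P1 indifferent between A and B
P1 chooses p to make P2 indifferent between X and Y
Mixed NE: P1 plays (A: 0.54, B: 0.46), P2 plays (X: 0.46, Y: 0.54)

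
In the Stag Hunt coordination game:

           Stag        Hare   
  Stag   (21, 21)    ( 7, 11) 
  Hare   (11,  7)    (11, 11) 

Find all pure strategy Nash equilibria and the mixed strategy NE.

Pure NE: (Stag, Stag) and (Hare, Hare); Mixed NE: p = 0.2857, q = 0.2857

Work:
Check pure NE:
(Stag, Stag): (21, 21) - no unilateral deviation beneficial
(Hare, Hare): (11, 11) - no unilateral deviation beneficial
Mixed NE: P1 plays Stag with p = 0.2857, P2 plays Stag with q = 0.2857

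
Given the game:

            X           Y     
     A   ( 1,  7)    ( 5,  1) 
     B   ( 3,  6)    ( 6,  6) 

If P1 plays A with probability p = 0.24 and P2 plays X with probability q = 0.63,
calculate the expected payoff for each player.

E[P1] = 3.7188, E[P2] = 5.7072

Work:
E[P1] = p·q·π₁(A,X) + p·(1-q)·π₁(A,Y) + (1-p)·q·π₁(B,X) + (1-p)·(1-q)·π₁(B,Y)
= 0.24·0.63·1 + 0.24·0.37·5 + 0.76·0.63·3 + 0.76·0.37·6
= 3.7188

E[P2] = 5.7072 (similar calculation)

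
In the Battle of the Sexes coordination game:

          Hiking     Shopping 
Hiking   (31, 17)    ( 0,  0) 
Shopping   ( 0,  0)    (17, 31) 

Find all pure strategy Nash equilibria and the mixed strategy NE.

Pure NE: (Hiking, Hiking) and (Shopping, Shopping); Mixed NE: p = 0.6458, q = 0.3542

Work:
Check pure NE:
(Hiking, Hiking): (31, 17) - no unilateral deviation beneficial
(Shopping, Shopping): (17, 31) - no unilateral deviation beneficial
Mixed NE: P1 plays Hiking with p = 0.6458, P2 plays Hiking with q = 0.3542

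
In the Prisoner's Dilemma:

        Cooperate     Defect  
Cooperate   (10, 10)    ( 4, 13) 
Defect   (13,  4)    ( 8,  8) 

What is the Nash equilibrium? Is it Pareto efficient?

(Defect, Defect) is NE; not Pareto efficient

Work:
Defect dominates Cooperate for both players:
If P2 cooperates: Defect (13) > Cooperate (10)
If P2 defects: Defect (8) > Cooperate (4)
NE: (Defect, Defect) with payoff (8, 8)
But (Cooperate, Cooperate) = (10, 10) Pareto dominates (8, 8)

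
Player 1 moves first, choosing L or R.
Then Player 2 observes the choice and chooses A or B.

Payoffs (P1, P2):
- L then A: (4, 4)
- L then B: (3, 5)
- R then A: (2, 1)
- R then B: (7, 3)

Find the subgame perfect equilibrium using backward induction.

P1 plays R, P2 plays B after L and B after R; Payoff (7, 3)

Work:
Backward induction:
After L: P2 chooses B → P1 gets 3
After R: P2 chooses B → P1 gets 7
P1 chooses R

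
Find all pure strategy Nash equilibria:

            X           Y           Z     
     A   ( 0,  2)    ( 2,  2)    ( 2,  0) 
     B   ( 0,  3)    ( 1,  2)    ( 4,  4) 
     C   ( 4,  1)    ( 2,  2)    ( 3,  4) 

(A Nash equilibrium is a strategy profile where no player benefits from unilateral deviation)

Nash equilibrium: (A, Y), (B, Z)

Work:
Best responses:
  P1 vs X: payoffs [0, 0, 4] → best response C (payoff 4)
  P1 vs Y: payoffs [2, 1, 2] → best response A/C (payoff 2)
  P1 vs Z: payoffs [2, 4, 3] → best response B (payoff 4)
  P2 vs A: payoffs [2, 2, 0] → best response X/Y (payoff 2)
  P2 vs B: payoffs [3, 2, 4] → best response Z (payoff 4)
  P2 vs C: payoffs [1, 2, 4] → best response Z (payoff 4)
Mutual best responses: (A,Y), (B,Z) → Nash equilibria.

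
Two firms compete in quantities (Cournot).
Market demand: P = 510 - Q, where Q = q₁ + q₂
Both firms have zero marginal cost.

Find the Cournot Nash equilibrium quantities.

q₁* = q₂* = 170.0; P* = 170.0

Work:
Profit: π_i = P·q_i = (a - q_i - q_j)·q_i
FOC: ∂π_i/∂q_i = a - 2q_i - q_j = 0
Reaction function: q_i = (510 - q_j)/2
Symmetry: q* = 510/3 = 170.0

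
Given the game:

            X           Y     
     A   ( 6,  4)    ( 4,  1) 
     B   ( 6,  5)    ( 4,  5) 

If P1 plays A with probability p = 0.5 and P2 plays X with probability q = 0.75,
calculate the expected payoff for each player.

E[P1] = 5.5, E[P2] = 4.125

Work:
E[P1] = p·q·π₁(A,X) + p·(1-q)·π₁(A,Y) + (1-p)·q·π₁(B,X) + (1-p)·(1-q)·π₁(B,Y)
= 0.5·0.75·6 + 0.5·0.25·4 + 0.5·0.75·6 + 0.5·0.25·4
= 5.5

E[P2] = 4.125 (similar calculation)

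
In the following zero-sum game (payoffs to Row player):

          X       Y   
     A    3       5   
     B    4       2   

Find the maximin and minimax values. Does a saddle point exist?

Maximin = 3, Minimax = 4, Saddle: False

Work:
Row minimums: [3, 2] → maximin = 3
Column maximums: [4, 5] → minimax = 4
No saddle point (maximin ≠ minimax). Mixed strategy needed.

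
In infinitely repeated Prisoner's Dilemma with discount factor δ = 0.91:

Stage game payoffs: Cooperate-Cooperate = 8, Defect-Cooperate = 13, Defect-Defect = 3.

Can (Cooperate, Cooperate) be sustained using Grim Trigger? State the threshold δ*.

δ* = 0.5; since δ = 0.91 ≥ 0.5, cooperation can be sustained

Work:
For Grim Trigger:
Cooperate forever: 8/(1-δ)
Defect then punished: 13 + 3·δ/(1-δ)
Need: 8/(1-δ) ≥ 13 + 3·δ/(1-δ)
Solving: δ ≥ (T-R)/(T-P) = (13-8)/(13-3) = 0.5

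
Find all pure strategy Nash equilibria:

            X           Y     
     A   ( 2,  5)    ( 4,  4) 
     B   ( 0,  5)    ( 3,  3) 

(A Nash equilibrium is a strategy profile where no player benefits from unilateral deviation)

Nash equilibrium: (A, X)

Work:
Best responses:
  P1 vs X: payoffs [2, 0] → best response A (payoff 2)
  P1 vs Y: payoffs [4, 3] → best response A (payoff 4)
  P2 vs A: payoffs [5, 4] → best response X (payoff 5)
  P2 vs B: payoffs [5, 3] → best response X (payoff 5)
Mutual best responses: (A,X) → Nash equilibria.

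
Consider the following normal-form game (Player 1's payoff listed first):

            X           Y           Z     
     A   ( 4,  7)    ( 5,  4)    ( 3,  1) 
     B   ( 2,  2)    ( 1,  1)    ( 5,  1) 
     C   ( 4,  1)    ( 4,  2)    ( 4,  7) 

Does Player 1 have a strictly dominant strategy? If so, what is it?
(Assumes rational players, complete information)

No strictly dominant strategy exists for Player 1

Work:
A strategy strictly dominates another if it gives a strictly higher payoff against every opponent action. Compare each pair of P1's strategies column-by-column:
  A vs B: [4 vs 2, 5 vs 1, 3 vs 5] → A does not strictly dominate B (column Z: 3 ≤ 5)
  A vs C: [4 vs 4, 5 vs 4, 3 vs 4] → A does not strictly dominate C (column X: 4 ≤ 4)
  B vs A: [2 vs 4, 1 vs 5, 5 vs 3] → B does not strictly dominate A (column X: 2 ≤ 4)
  B vs C: [2 vs 4, 1 vs 4, 5 vs 4] → B does not strictly dominate C (column X: 2 ≤ 4)
  C vs A: [4 vs 4, 4 vs 5, 4 vs 3] → C does not strictly dominate A (column X: 4 ≤ 4)
  C vs B: [4 vs 2, 4 vs 1, 4 vs 5] → C does not strictly dominate B (column Z: 4 ≤ 5)
No single strategy strictly dominates all others → no strictly dominant strategy.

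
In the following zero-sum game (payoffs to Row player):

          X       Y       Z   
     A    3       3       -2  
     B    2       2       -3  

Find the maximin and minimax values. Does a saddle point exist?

Maximin = -2, Minimax = -2, Saddle: True

Work:
Row minimums: [-2, -3] → maximin = -2
Column maximums: [3, 3, -2] → minimax = -2
Saddle point exists! Game value = -2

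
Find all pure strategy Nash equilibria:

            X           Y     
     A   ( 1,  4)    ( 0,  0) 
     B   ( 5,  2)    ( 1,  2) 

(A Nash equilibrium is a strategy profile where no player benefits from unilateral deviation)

Nash equilibrium: (B, X), (B, Y)

Work:
Best responses:
  P1 vs X: payoffs [1, 5] → best response B (payoff 5)
  P1 vs Y: payoffs [0, 1] → best response B (payoff 1)
  P2 vs A: payoffs [4, 0] → best response X (payoff 4)
  P2 vs B: payoffs [2, 2] → best response X/Y (payoff 2)
Mutual best responses: (B,X), (B,Y) → Nash equilibria.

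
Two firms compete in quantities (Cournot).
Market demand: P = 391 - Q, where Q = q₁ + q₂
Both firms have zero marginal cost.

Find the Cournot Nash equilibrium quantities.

q₁* = q₂* = 130.33; P* = 130.33

Work:
Profit: π_i = P·q_i = (a - q_i - q_j)·q_i
FOC: ∂π_i/∂q_i = a - 2q_i - q_j = 0
Reaction function: q_i = (391 - q_j)/2
Symmetry: q* = 391/3 = 130.33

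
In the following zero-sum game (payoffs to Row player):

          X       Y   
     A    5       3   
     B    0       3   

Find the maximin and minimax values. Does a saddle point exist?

Maximin = 3, Minimax = 3, Saddle: True

Work:
Row minimums: [3, 0] → maximin = 3
Column maximums: [5, 3] → minimax = 3
Saddle point exists! Game value = 3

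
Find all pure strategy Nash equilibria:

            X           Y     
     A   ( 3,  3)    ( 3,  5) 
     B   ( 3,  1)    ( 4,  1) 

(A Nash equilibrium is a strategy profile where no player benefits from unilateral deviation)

Nash equilibrium: (B, X), (B, Y)

Work:
Best responses:
  P1 vs X: payoffs [3, 3] → best response A/B (payoff 3)
  P1 vs Y: payoffs [3, 4] → best response B (payoff 4)
  P2 vs A: payoffs [3, 5] → best response Y (payoff 5)
  P2 vs B: payoffs [1, 1] → best response X/Y (payoff 1)
Mutual best responses: (B,X), (B,Y) → Nash equilibria.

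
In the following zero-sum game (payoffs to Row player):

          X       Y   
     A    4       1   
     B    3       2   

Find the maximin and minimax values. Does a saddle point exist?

Maximin = 2, Minimax = 2, Saddle: True

Work:
Row minimums: [1, 2] → maximin = 2
Column maximums: [4, 2] → minimax = 2
Saddle point exists! Game value = 2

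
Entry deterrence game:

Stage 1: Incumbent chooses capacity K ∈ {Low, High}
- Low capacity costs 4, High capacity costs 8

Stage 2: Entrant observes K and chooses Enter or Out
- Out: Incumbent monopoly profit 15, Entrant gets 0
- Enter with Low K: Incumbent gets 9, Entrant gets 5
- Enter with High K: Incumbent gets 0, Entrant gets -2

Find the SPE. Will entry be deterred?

SPE: (High, Enter|Low, Out|High); Entry deterred. Incumbent net profit = 7

Work:
After Low K: Entrant enters (5 > 0)
After High K: Entrant stays out (-2 < 0)
Incumbent: Low → 9−4=5, High → 15−8=7
Incumbent chooses High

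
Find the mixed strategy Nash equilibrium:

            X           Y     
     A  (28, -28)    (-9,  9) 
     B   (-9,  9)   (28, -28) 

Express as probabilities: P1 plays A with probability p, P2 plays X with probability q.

p = 0.5, q = 0.5

Work:
Find probabilities that make opponent indifferent:
P2 chooses q to make P1 indifferent between A and B
P1 chooses p to make P2 indifferent between X and Y
Mixed NE: P1 plays (A: 0.5, B: 0.5), P2 plays (X: 0.5, Y: 0.5)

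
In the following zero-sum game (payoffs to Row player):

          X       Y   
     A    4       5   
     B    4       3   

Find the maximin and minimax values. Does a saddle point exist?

Maximin = 4, Minimax = 4, Saddle: True

Work:
Row minimums: [4, 3] → maximin = 4
Column maximums: [4, 5] → minimax = 4
Saddle point exists! Game value = 4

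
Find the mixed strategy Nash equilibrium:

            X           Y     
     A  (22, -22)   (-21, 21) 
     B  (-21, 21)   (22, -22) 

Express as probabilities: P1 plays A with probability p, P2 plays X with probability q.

p = 0.5, q = 0.5

Work:
Find probabilities that make opponent indifferent:
P2 chooses q to make P1 indifferent between A and B
P1 chooses p to make P2 indifferent between X and Y
Mixed NE: P1 plays (A: 0.5, B: 0.5), P2 plays (X: 0.5, Y: 0.5)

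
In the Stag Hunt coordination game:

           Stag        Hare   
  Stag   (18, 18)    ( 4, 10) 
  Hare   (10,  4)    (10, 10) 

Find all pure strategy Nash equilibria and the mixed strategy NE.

Pure NE: (Stag, Stag) and (Hare, Hare); Mixed NE: p = 0.4286, q = 0.4286

Work:
Check pure NE:
(Stag, Stag): (18, 18) - no unilateral deviation beneficial
(Hare, Hare): (10, 10) - no unilateral deviation beneficial
Mixed NE: P1 plays Stag with p = 0.4286, P2 plays Stag with q = 0.4286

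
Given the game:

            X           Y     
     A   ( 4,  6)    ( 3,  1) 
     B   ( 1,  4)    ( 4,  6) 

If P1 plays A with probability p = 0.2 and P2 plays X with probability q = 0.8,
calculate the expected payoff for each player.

E[P1] = 2.04, E[P2] = 4.52

Work:
E[P1] = p·q·π₁(A,X) + p·(1-q)·π₁(A,Y) + (1-p)·q·π₁(B,X) + (1-p)·(1-q)·π₁(B,Y)
= 0.2·0.8·4 + 0.2·0.2·3 + 0.8·0.8·1 + 0.8·0.2·4
= 2.04

E[P2] = 4.52 (similar calculation)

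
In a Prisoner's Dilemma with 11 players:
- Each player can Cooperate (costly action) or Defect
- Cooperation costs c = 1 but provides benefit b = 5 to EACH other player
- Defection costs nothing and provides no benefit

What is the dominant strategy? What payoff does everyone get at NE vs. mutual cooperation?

Dominant: Defect; NE payoff = 0; Coop payoff = 49

Work:
Defect dominates (saves cost c = 1, benefit to others is external)
NE: All defect → everyone gets 0
If all cooperate: each receives (10)×5 - 1 = 49
Social dilemma: 49 > 0 but NE gives 0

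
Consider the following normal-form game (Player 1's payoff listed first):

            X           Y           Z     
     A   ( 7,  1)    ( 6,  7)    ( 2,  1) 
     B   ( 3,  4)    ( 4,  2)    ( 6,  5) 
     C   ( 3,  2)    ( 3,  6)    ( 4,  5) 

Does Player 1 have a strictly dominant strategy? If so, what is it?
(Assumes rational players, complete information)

No strictly dominant strategy exists for Player 1

Work:
A strategy strictly dominates another if it gives a strictly higher payoff against every opponent action. Compare each pair of P1's strategies column-by-column:
  A vs B: [7 vs 3, 6 vs 4, 2 vs 6] → A does not strictly dominate B (column Z: 2 ≤ 6)
  A vs C: [7 vs 3, 6 vs 3, 2 vs 4] → A does not strictly dominate C (column Z: 2 ≤ 4)
  B vs A: [3 vs 7, 4 vs 6, 6 vs 2] → B does not strictly dominate A (column X: 3 ≤ 7)
  B vs C: [3 vs 3, 4 vs 3, 6 vs 4] → B does not strictly dominate C (column X: 3 ≤ 3)
  C vs A: [3 vs 7, 3 vs 6, 4 vs 2] → C does not strictly dominate A (column X: 3 ≤ 7)
  C vs B: [3 vs 3, 3 vs 4, 4 vs 6] → C does not strictly dominate B (column X: 3 ≤ 3)
No single strategy strictly dominates all others → no strictly dominant strategy.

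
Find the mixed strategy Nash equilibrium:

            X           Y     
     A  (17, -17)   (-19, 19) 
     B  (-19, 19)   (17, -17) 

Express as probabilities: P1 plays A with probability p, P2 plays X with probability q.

p = 0.5, q = 0.5

Work:
Find probabilities that make opponent indifferent:
P2 chooses q to make P1 indifferent between A and B
P1 chooses p to make P2 indifferent between X and Y
Mixed NE: P1 plays (A: 0.5, B: 0.5), P2 plays (X: 0.5, Y: 0.5)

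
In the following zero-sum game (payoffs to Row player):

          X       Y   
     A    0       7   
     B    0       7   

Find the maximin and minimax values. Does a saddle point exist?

Maximin = 0, Minimax = 0, Saddle: True

Work:
Row minimums: [0, 0] → maximin = 0
Column maximums: [0, 7] → minimax = 0
Saddle point exists! Game value = 0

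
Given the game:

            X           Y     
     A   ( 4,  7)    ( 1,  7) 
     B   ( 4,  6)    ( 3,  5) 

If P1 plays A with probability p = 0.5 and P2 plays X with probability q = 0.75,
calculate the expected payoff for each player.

E[P1] = 3.5, E[P2] = 6.375

Work:
E[P1] = p·q·π₁(A,X) + p·(1-q)·π₁(A,Y) + (1-p)·q·π₁(B,X) + (1-p)·(1-q)·π₁(B,Y)
= 0.5·0.75·4 + 0.5·0.25·1 + 0.5·0.75·4 + 0.5·0.25·3
= 3.5

E[P2] = 6.375 (similar calculation)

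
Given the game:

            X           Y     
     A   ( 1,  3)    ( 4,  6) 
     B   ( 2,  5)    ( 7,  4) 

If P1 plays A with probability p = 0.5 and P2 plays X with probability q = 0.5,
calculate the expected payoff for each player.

E[P1] = 3.5, E[P2] = 4.5

Work:
E[P1] = p·q·π₁(A,X) + p·(1-q)·π₁(A,Y) + (1-p)·q·π₁(B,X) + (1-p)·(1-q)·π₁(B,Y)
= 0.5·0.5·1 + 0.5·0.5·4 + 0.5·0.5·2 + 0.5·0.5·7
= 3.5

E[P2] = 4.5 (similar calculation)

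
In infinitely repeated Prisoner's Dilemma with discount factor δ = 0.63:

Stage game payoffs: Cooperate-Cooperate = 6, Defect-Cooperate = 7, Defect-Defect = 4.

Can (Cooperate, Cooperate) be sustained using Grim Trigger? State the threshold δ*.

δ* = 0.3333; since δ = 0.63 ≥ 0.3333, cooperation can be sustained

Work:
For Grim Trigger:
Cooperate forever: 6/(1-δ)
Defect then punished: 7 + 4·δ/(1-δ)
Need: 6/(1-δ) ≥ 7 + 4·δ/(1-δ)
Solving: δ ≥ (T-R)/(T-P) = (7-6)/(7-4) = 0.3333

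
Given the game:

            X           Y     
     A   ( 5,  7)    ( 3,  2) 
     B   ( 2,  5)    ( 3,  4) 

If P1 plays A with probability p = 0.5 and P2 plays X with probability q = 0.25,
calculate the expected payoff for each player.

E[P1] = 3.125, E[P2] = 3.75

Work:
E[P1] = p·q·π₁(A,X) + p·(1-q)·π₁(A,Y) + (1-p)·q·π₁(B,X) + (1-p)·(1-q)·π₁(B,Y)
= 0.5·0.25·5 + 0.5·0.75·3 + 0.5·0.25·2 + 0.5·0.75·3
= 3.125

E[P2] = 3.75 (similar calculation)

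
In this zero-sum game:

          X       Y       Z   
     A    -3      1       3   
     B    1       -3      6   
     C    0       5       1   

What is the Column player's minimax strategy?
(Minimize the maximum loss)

Column should play X, value = 1

Work:
Column player minimizes Row's maximum payoff:
Column X: max payoff to Row = 1
Column Y: max payoff to Row = 5
Column Z: max payoff to Row = 6
Minimum is 1, achieved by column X.
Minimax strategy: X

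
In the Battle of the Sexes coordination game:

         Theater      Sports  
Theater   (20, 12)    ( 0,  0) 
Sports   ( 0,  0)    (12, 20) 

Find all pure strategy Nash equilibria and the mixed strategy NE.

Pure NE: (Theater, Theater) and (Sports, Sports); Mixed NE: p = 0.625, q = 0.375

Work:
Check pure NE:
(Theater, Theater): (20, 12) - no unilateral deviation beneficial
(Sports, Sports): (12, 20) - no unilateral deviation beneficial
Mixed NE: P1 plays Theater with p = 0.625, P2 plays Theater with q = 0.375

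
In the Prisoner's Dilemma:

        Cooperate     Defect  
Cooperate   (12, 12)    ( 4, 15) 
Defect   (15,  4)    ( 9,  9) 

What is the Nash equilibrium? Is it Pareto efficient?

(Defect, Defect) is NE; not Pareto efficient

Work:
Defect dominates Cooperate for both players:
If P2 cooperates: Defect (15) > Cooperate (12)
If P2 defects: Defect (9) > Cooperate (4)
NE: (Defect, Defect) with payoff (9, 9)
But (Cooperate, Cooperate) = (12, 12) Pareto dominates (9, 9)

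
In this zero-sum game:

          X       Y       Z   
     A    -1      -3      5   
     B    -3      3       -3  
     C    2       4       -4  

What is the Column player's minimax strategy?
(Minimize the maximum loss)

Column should play X, value = 2

Work:
Column player minimizes Row's maximum payoff:
Column X: max payoff to Row = 2
Column Y: max payoff to Row = 4
Column Z: max payoff to Row = 5
Minimum is 2, achieved by column X.
Minimax strategy: X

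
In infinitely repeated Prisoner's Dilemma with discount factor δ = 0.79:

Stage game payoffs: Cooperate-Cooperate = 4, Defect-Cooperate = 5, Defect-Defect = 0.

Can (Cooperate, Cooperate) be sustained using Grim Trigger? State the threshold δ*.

δ* = 0.2; since δ = 0.79 ≥ 0.2, cooperation can be sustained

Work:
For Grim Trigger:
Cooperate forever: 4/(1-δ)
Defect then punished: 5 + 0·δ/(1-δ)
Need: 4/(1-δ) ≥ 5 + 0·δ/(1-δ)
Solving: δ ≥ (T-R)/(T-P) = (5-4)/(5-0) = 0.2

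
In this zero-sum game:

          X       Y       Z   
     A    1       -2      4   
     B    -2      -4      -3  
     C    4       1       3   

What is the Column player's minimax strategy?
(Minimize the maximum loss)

Column should play Y, value = 1

Work:
Column player minimizes Row's maximum payoff:
Column X: max payoff to Row = 4
Column Y: max payoff to Row = 1
Column Z: max payoff to Row = 4
Minimum is 1, achieved by column Y.
Minimax strategy: Y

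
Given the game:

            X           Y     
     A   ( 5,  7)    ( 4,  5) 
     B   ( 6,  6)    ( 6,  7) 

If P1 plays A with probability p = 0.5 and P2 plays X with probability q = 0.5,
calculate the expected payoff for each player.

E[P1] = 5.25, E[P2] = 6.25

Work:
E[P1] = p·q·π₁(A,X) + p·(1-q)·π₁(A,Y) + (1-p)·q·π₁(B,X) + (1-p)·(1-q)·π₁(B,Y)
= 0.5·0.5·5 + 0.5·0.5·4 + 0.5·0.5·6 + 0.5·0.5·6
= 5.25

E[P2] = 6.25 (similar calculation)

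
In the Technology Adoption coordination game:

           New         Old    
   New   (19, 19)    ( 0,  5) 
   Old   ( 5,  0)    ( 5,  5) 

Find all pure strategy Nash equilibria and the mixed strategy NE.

Pure NE: (New, New) and (Old, Old); Mixed NE: p = 0.2632, q = 0.2632

Work:
Check pure NE:
(New, New): (19, 19) - no unilateral deviation beneficial
(Old, Old): (5, 5) - no unilateral deviation beneficial
Mixed NE: P1 plays New with p = 0.2632, P2 plays New with q = 0.2632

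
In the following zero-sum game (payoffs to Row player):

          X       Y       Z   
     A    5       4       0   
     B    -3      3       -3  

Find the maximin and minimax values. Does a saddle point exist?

Maximin = 0, Minimax = 0, Saddle: True

Work:
Row minimums: [0, -3] → maximin = 0
Column maximums: [5, 4, 0] → minimax = 0
Saddle point exists! Game value = 0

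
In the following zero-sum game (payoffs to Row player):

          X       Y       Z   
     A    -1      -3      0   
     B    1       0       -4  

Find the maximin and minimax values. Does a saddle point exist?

Maximin = -3, Minimax = 0, Saddle: False

Work:
Row minimums: [-3, -4] → maximin = -3
Column maximums: [1, 0, 0] → minimax = 0
No saddle point (maximin ≠ minimax). Mixed strategy needed.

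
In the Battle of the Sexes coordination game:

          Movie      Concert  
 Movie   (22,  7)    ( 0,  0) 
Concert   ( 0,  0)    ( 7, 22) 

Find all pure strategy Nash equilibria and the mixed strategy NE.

Pure NE: (Movie, Movie) and (Concert, Concert); Mixed NE: p = 0.7586, q = 0.2414

Work:
Check pure NE:
(Movie, Movie): (22, 7) - no unilateral deviation beneficial
(Concert, Concert): (7, 22) - no unilateral deviation beneficial
Mixed NE: P1 plays Movie with p = 0.7586, P2 plays Movie with q = 0.2414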